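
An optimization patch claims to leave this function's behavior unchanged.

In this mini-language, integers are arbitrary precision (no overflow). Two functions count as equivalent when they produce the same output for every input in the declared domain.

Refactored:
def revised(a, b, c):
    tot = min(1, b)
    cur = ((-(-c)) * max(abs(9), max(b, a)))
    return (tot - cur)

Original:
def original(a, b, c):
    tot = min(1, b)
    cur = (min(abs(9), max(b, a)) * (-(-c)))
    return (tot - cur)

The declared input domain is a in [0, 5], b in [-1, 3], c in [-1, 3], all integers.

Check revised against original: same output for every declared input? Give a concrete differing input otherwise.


Evaluate both at a=0, b=-1, c=-1.
original: tot becomes -1; next cur becomes 0; next final value -1
revised: tot becomes -1; next cur becomes -9; next final value 8
-1 != 8, so the rewrite changes behavior.
verdict: not equivalent; witness: a=0, b=-1, c=-1


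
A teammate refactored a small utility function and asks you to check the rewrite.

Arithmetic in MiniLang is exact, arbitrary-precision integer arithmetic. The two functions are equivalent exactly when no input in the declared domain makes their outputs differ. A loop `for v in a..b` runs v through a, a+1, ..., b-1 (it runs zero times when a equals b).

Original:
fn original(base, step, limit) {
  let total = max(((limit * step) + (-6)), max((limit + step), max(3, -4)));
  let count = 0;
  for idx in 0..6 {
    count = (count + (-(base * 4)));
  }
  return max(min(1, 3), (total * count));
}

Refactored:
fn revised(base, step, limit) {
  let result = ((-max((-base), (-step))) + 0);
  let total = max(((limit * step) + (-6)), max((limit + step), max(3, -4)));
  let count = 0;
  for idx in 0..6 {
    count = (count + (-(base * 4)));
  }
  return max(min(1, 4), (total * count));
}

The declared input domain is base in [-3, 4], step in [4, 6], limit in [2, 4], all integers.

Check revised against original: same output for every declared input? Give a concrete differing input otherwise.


Equivalent. The edit looks behavioral (`3` became `4`), but over these ranges it never changes the outcome.
An exhaustive pass over the 72 declared inputs shows identical outputs.
One worked example (base=0, step=5, limit=2) — original: total becomes 7; next count becomes 0; next at idx=0:; next count becomes 0; next at idx=1:; next count becomes 0; next at idx=2:; next count becomes 0; next at idx=3:; next count becomes 0; next at idx=4:; next count becomes 0; next at idx=5:; next count becomes 0; next final value 1; revised: result becomes 0; next total becomes 7; next count becomes 0; next at idx=0:; next count becomes 0; next at idx=1:; next count becomes 0; next at idx=2:; next count becomes 0; next at idx=3:; next count becomes 0; next at idx=4:; next count becomes 0; next at idx=5:; next count becomes 0; next final value 1; agreement on 1.
verdict: equivalent


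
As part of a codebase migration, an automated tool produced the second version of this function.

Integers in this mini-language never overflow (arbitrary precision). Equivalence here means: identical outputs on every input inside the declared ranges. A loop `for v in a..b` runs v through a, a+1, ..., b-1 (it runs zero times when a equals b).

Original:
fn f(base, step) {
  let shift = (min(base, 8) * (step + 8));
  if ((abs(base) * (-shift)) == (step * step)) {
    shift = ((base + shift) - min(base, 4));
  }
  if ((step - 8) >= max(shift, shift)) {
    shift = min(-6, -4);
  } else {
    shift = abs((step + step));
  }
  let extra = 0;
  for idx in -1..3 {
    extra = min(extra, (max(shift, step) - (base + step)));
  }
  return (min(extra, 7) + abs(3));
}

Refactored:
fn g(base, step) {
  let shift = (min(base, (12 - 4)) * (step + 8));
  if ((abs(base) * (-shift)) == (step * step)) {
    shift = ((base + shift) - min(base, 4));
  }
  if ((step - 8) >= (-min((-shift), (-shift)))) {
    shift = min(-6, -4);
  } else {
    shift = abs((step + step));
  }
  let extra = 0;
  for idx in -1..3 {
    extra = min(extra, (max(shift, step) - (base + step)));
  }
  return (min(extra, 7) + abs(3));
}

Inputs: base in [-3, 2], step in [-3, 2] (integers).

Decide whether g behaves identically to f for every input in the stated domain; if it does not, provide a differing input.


Side by side, the visible changes include: arithmetic usage differs, plus constant usage differs, plus min/max/abs usage differs.
As a probe, take base=-3, step=-1: f runs shift = -21; ((abs(base) * (-shift)) == (step * step)) -> false; ((step - 8) >= max(shift, shift)) -> true; shift = -6; extra = 0; [idx=-1]; extra = 0; [idx=0]; extra = 0; [idx=1]; extra = 0; [idx=2]; extra = 0; return 3; g runs shift = -21; ((abs(base) * (-shift)) == (step * step)) -> false; ((step - 8) >= (-min((-shift), (-shift)))) -> true; shift = -6; extra = 0; [idx=-1]; extra = 0; [idx=0]; extra = 0; [idx=1]; extra = 0; [idx=2]; extra = 0; return 3; both end at 3.
An exhaustive pass over the 36 declared inputs shows identical outputs.
verdict: equivalent


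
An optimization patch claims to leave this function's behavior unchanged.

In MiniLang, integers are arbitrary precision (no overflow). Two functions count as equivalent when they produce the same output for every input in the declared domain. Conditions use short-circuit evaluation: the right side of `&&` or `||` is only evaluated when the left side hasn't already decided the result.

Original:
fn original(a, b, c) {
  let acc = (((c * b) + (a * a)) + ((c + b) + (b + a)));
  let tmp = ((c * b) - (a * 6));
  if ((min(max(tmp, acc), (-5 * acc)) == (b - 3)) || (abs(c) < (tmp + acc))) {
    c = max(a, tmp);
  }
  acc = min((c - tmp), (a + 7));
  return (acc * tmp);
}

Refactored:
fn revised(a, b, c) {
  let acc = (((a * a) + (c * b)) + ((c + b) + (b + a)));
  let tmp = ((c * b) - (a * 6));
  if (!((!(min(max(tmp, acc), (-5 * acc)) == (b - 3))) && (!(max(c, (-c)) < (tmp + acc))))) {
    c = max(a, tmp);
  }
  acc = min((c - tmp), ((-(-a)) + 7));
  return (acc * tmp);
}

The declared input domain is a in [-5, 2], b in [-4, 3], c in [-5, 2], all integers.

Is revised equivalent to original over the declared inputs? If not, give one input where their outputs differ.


The two versions differ — the changes include min/max/abs usage differs; and boolean connective usage differs.
As a probe, take a=-4, b=2, c=0: original runs acc=16, then tmp=24, then ((min(max(tmp, acc), (-5 * acc)) == (b - 3)) || (abs(c) < (tmp + acc))) is true, then c=24, then acc=0, then returns 0; revised runs acc=16, then tmp=24, then (!((!(min(max(tmp, acc), (-5 * acc)) == (b - 3))) && (!(max(c, (-c)) < (tmp + acc))))) is true, then c=24, then acc=0, then returns 0; both end at 0.
Every one of the 512 inputs gives matching results.
verdict: equivalent


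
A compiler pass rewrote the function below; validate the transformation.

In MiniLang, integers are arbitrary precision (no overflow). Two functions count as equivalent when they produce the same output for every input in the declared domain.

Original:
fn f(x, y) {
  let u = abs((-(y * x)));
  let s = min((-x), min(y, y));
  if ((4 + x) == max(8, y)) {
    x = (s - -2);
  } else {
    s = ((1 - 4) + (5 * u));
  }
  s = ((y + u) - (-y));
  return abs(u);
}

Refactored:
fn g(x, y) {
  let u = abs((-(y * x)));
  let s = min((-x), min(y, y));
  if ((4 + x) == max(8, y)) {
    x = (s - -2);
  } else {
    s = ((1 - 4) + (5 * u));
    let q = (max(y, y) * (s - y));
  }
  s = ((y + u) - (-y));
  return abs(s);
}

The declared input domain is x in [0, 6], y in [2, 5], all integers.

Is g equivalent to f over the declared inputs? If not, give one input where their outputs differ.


The rewrite breaks on x=0, y=2, where the results are 0 and 4.
f: u=0, then s=0, then ((4 + x) == max(8, y)) is false, then s=-3, then s=4, then returns 0
g: u=0, then s=0, then ((4 + x) == max(8, y)) is false, then s=-3, then q=-10, then s=4, then returns 4
verdict: not equivalent; witness: x=0, y=2


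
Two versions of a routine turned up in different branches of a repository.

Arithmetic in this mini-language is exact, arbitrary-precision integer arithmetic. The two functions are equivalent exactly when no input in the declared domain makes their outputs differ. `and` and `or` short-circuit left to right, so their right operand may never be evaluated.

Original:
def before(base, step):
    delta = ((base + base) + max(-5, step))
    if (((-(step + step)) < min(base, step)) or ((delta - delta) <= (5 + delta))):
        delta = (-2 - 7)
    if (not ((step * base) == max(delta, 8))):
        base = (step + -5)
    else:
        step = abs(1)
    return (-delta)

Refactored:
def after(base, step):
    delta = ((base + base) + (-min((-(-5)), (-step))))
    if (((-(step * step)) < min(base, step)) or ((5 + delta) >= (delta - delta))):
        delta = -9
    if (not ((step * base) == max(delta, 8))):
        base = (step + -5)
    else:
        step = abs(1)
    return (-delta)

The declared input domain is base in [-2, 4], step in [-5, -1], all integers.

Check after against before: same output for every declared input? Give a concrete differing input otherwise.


Evaluate both at base=-2, step=-4.
before: delta becomes -8; next (((-(step + step)) < min(base, step)) or ((delta - delta) <= (5 + delta))) evaluates to false; next (not ((step * base) == max(delta, 8))) evaluates to false; next step becomes 1; next final value 8
after: delta becomes -8; next (((-(step * step)) < min(base, step)) or ((5 + delta) >= (delta - delta))) evaluates to true; next delta becomes -9; next (not ((step * base) == max(delta, 8))) evaluates to false; next step becomes 1; next final value 9
8 != 9, so the rewrite changes behavior.
verdict: not equivalent; witness: base=-2, step=-4


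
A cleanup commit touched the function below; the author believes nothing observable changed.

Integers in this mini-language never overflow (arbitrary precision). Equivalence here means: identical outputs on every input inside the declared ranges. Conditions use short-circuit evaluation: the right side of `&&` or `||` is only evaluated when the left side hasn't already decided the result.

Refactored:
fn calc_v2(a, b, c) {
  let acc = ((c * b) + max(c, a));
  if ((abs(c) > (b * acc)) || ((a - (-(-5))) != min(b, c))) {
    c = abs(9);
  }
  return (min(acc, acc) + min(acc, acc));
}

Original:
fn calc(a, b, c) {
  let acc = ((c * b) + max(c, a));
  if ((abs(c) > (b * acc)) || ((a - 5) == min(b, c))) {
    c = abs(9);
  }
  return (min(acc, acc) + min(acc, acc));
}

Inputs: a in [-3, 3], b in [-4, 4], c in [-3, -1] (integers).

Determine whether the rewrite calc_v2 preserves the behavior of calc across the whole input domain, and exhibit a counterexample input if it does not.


One difference looks behavioral, but it never changes the outcome for any declared input.
As a probe, take a=-2, b=2, c=-3: calc runs acc=-8, then ((abs(c) > (b * acc)) || ((a - 5) == min(b, c))) is true, then c=9, then returns -16; calc_v2 runs acc=-8, then ((abs(c) > (b * acc)) || ((a - (-(-5))) != min(b, c))) is true, then c=9, then returns -16; both end at -16.
Every one of the 189 inputs gives matching results.
verdict: equivalent


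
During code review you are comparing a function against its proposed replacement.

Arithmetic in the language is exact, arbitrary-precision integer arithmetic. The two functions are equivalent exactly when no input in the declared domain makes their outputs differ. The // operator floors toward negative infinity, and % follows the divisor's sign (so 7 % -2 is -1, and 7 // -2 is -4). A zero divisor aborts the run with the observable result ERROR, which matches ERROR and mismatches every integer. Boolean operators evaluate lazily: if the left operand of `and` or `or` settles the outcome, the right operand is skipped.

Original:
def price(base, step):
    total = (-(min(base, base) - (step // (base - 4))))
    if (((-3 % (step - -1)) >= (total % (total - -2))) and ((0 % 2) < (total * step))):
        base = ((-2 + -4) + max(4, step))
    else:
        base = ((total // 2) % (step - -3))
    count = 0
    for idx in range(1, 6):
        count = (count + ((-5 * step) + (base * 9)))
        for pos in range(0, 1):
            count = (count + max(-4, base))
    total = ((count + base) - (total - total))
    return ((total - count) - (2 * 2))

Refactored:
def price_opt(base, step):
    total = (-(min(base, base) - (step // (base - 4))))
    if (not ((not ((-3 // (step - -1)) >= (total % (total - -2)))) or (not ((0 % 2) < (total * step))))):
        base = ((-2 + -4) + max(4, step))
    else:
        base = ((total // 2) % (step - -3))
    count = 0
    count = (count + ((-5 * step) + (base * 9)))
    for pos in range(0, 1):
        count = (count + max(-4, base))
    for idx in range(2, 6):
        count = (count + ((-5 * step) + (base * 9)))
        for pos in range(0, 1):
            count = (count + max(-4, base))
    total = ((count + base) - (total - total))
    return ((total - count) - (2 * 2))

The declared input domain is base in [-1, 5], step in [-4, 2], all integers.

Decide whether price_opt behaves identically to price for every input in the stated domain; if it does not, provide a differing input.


At base=2, step=-3: price gives ERROR, price_opt gives -6.
verdict: not equivalent; witness: base=2, step=-3


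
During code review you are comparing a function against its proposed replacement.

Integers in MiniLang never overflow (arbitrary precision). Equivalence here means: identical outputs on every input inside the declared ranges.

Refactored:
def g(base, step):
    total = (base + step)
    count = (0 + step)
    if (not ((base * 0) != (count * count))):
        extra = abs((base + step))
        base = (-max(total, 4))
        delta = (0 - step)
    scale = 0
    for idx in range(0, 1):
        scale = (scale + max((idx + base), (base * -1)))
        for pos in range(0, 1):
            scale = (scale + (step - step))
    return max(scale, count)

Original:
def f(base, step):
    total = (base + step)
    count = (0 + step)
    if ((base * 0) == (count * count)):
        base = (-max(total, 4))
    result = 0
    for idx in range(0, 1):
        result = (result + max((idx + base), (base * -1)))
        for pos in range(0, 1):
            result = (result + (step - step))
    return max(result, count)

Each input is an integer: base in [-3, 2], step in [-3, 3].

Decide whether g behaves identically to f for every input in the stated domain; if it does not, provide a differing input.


The diff adds an assignment to `extra` whose value nothing reads, which nothing downstream consumes; all 42 inputs agree.
verdict: equivalent


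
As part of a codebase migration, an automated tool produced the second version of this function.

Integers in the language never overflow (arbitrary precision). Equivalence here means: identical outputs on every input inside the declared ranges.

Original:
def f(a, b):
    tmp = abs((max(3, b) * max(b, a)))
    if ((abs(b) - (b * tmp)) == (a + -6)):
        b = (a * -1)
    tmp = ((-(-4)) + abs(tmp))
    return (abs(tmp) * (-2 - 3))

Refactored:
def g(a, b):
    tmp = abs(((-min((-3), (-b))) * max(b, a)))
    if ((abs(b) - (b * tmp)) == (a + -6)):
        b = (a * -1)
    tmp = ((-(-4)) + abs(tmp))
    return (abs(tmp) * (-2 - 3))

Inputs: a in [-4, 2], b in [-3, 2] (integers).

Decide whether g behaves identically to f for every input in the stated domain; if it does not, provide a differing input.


The two are interchangeable: min/max/abs usage differs, and every declared input agrees.
One worked example (a=-4, b=0) — f: tmp=0, then ((abs(b) - (b * tmp)) == (a + -6)) is false, then tmp=4, then returns -20; g: tmp=0, then ((abs(b) - (b * tmp)) == (a + -6)) is false, then tmp=4, then returns -20; agreement on -20.
An exhaustive pass over the 42 declared inputs shows identical outputs.
verdict: equivalent


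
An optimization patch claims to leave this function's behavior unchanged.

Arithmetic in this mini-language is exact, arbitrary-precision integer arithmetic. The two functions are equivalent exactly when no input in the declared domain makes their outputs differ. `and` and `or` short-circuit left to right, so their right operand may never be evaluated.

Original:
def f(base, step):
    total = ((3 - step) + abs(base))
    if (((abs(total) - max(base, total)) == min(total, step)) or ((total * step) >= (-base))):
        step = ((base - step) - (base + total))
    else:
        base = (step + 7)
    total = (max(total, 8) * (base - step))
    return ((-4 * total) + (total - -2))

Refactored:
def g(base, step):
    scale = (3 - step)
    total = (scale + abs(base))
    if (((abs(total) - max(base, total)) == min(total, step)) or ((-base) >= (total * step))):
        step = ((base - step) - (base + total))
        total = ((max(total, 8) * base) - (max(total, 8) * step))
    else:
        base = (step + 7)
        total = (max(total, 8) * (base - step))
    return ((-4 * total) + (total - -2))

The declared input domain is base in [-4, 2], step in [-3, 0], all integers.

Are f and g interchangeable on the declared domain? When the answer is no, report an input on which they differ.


There is a counterexample at base=-4, step=-3: -208 on one side, -88 on the other.
f: total = 10; (((abs(total) - max(base, total)) == min(total, step)) or ((total * step) >= (-base))) -> false; base = 4; total = 70; return -208
g: scale = 6; total = 10; (((abs(total) - max(base, total)) == min(total, step)) or ((-base) >= (total * step))) -> true; step = -7; total = 30; return -88
verdict: not equivalent; witness: base=-4, step=-3


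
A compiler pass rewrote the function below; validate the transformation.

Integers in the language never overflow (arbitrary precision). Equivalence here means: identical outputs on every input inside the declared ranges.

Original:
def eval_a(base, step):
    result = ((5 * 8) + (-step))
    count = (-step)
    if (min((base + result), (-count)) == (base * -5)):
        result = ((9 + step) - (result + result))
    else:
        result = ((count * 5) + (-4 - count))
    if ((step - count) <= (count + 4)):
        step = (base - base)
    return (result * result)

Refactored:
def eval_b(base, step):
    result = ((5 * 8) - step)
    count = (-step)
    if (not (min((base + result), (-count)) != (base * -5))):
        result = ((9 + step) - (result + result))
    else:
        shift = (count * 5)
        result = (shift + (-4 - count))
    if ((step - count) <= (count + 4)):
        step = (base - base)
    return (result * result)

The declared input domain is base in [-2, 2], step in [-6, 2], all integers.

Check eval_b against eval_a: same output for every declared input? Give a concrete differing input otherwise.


This is a faithful refactor — boolean connective usage differs; statement counts differ; local variable names differ; comparison usage differs; arithmetic usage differs, but the computed results match everywhere.
As a probe, take base=2, step=-4: eval_a runs result := 44 | count := 4 | (min((base + result), (-count)) == (base * -5)): false | result := 12 | ((step - count) <= (count + 4)): true | step := 0 | result 144; eval_b runs result := 44 | count := 4 | (not (min((base + result), (-count)) != (base * -5))): false | shift := 20 | result := 12 | ((step - count) <= (count + 4)): true | step := 0 | result 144; both end at 144.
Across all 45 domain points the two functions coincide.
verdict: equivalent


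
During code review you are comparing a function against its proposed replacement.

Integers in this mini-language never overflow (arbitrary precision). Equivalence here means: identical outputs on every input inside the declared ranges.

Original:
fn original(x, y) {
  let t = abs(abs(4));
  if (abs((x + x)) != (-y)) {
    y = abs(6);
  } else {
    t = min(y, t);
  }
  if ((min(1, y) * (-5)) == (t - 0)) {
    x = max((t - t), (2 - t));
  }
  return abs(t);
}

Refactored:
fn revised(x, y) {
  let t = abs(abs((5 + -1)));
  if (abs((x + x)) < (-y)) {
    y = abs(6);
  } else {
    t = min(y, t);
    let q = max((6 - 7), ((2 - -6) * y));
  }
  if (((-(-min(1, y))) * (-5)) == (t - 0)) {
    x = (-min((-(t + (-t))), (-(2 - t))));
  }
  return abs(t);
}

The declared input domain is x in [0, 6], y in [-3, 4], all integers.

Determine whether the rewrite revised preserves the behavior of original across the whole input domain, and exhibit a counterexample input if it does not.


These are not equivalent — on x=0, y=1 the outputs split (4 vs 1).
original: t = 4; (abs((x + x)) != (-y)) -> true; y = 6; ((min(1, y) * (-5)) == (t - 0)) -> false; return 4
revised: t = 4; (abs((x + x)) < (-y)) -> false; t = 1; q = 8; (((-(-min(1, y))) * (-5)) == (t - 0)) -> false; return 1
verdict: not equivalent; witness: x=0, y=1


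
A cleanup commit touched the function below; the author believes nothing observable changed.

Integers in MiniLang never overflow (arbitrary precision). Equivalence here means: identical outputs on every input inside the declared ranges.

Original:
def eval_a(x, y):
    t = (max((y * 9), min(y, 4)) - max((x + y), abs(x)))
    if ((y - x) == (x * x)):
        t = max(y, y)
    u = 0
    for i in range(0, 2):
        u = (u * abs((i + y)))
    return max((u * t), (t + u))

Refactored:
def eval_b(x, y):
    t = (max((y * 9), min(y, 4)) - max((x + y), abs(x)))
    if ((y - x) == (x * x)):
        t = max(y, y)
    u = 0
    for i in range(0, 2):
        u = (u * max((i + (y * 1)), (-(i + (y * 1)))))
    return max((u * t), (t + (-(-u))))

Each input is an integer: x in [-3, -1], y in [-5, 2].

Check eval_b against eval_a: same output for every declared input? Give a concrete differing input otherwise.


Although arithmetic usage differs; and constant usage differs; and min/max/abs usage differs, 24/24 inputs agree.
verdict: equivalent


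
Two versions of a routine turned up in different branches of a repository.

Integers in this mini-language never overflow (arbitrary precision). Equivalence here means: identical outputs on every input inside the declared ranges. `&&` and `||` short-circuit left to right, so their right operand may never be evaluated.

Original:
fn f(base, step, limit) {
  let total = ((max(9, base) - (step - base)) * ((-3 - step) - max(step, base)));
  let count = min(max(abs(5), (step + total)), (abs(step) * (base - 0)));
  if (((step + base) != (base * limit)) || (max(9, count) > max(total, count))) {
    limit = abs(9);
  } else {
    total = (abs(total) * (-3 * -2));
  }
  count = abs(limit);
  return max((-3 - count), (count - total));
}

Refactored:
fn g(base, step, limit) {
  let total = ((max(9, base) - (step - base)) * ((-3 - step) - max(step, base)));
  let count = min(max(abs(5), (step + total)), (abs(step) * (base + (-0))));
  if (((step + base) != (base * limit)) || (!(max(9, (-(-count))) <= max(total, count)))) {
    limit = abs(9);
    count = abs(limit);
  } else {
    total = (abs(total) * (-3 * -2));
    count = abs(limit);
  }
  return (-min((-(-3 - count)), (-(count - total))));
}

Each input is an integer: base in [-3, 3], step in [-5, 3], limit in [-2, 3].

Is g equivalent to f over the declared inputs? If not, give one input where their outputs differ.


Comparing the listings, the differences include: arithmetic usage differs, statement counts differ, boolean connective usage differs, min/max/abs usage differs, comparison usage differs.
Spot check at base=1, step=-4, limit=-1 — f: total := 0 | count := 4 | (((step + base) != (base * limit)) || (max(9, count) > max(total, count))): true | limit := 9 | count := 9 | result 9. g: total := 0 | count := 4 | (((step + base) != (base * limit)) || (!(max(9, (-(-count))) <= max(total, count)))): true | limit := 9 | count := 9 | result 9. Both give 9.
Sweeping the whole domain (378 inputs) finds no disagreement.
verdict: equivalent


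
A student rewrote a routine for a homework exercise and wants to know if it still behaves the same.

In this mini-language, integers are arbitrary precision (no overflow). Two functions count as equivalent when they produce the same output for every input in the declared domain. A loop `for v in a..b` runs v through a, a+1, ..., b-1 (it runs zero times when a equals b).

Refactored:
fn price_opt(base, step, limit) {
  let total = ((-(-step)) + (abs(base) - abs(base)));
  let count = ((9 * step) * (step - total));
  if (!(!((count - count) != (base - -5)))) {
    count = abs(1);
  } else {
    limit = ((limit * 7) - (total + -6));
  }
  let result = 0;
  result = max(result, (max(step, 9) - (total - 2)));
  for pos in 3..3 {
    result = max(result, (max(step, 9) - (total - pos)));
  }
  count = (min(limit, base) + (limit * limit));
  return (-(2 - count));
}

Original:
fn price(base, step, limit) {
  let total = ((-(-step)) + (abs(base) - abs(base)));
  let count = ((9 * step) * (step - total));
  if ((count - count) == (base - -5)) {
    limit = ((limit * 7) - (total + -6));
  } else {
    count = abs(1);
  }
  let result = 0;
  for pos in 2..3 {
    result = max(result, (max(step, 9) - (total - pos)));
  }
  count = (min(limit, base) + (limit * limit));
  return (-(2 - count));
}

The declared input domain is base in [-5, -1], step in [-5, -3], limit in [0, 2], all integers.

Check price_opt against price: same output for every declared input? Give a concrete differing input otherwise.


Equivalent — the differences include constant usage differs, boolean connective usage differs, min/max/abs usage differs, arithmetic usage differs, loop structure differs, statement counts differ, comparison usage differs, yet no declared input distinguishes the two.
Tracing base=-3, step=-5, limit=2: price: total = -5; count = 0; ((count - count) == (base - -5)) -> false; count = 1; result = 0; [pos=2]; result = 16; count = 1; return -1 | price_opt: total = -5; count = 0; (!(!((count - count) != (base - -5)))) -> true; count = 1; result = 0; result = 16; the pos loop: no iterations; count = 1; return -1 — matching result -1.
Across all 45 domain points the two functions coincide.
verdict: equivalent


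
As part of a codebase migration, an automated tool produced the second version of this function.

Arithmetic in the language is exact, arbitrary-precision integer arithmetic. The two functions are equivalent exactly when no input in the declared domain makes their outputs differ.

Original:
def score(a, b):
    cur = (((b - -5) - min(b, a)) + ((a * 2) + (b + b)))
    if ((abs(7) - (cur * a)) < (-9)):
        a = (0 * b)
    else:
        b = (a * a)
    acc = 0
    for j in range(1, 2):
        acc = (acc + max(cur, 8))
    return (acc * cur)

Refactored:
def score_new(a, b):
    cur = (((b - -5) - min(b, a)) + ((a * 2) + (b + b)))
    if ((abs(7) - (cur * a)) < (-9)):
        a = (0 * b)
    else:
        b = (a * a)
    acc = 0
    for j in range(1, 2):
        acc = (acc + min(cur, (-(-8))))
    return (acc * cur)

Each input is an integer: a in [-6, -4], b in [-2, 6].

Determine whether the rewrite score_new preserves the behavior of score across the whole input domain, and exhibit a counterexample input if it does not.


These are not equivalent — on a=-6, b=-2 the outputs split (-56 vs 49).
score: cur=-7, then ((abs(7) - (cur * a)) < (-9)) is true, then a=0, then acc=0, then (j=1), then acc=8, then returns -56
score_new: cur=-7, then ((abs(7) - (cur * a)) < (-9)) is true, then a=0, then acc=0, then (j=1), then acc=-7, then returns 49
verdict: not equivalent; witness: a=-6, b=-2


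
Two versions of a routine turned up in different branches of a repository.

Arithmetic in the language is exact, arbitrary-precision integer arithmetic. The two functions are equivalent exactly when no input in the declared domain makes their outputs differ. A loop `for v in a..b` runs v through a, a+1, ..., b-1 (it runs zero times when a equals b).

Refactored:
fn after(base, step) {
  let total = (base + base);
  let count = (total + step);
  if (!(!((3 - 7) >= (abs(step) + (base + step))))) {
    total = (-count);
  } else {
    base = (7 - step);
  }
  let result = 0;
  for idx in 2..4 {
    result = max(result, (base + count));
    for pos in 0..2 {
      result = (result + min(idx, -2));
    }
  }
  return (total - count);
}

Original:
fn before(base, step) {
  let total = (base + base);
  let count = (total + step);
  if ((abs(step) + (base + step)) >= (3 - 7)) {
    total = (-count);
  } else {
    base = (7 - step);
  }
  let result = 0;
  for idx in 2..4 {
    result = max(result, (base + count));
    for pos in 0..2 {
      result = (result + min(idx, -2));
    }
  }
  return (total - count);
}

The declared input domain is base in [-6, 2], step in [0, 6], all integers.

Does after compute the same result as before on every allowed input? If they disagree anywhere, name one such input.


The rewrite breaks on base=-6, step=0, where the results are 0 and 24.
before: total becomes -12; next count becomes -12; next ((abs(step) + (base + step)) >= (3 - 7)) evaluates to false; next base becomes 7; next result becomes 0; next at idx=2:; next result becomes 0; next at pos=0:; next result becomes -2; next at pos=1:; next result becomes -4; next at idx=3:; next result becomes -4; next at pos=0:; next result becomes -6; next at pos=1:; next result becomes -8; next final value 0
after: total becomes -12; next count becomes -12; next (!(!((3 - 7) >= (abs(step) + (base + step))))) evaluates to true; next total becomes 12; next result becomes 0; next at idx=2:; next result becomes 0; next at pos=0:; next result becomes -2; next at pos=1:; next result becomes -4; next at idx=3:; next result becomes -4; next at pos=0:; next result becomes -6; next at pos=1:; next result becomes -8; next final value 24
verdict: not equivalent; witness: base=-6, step=0


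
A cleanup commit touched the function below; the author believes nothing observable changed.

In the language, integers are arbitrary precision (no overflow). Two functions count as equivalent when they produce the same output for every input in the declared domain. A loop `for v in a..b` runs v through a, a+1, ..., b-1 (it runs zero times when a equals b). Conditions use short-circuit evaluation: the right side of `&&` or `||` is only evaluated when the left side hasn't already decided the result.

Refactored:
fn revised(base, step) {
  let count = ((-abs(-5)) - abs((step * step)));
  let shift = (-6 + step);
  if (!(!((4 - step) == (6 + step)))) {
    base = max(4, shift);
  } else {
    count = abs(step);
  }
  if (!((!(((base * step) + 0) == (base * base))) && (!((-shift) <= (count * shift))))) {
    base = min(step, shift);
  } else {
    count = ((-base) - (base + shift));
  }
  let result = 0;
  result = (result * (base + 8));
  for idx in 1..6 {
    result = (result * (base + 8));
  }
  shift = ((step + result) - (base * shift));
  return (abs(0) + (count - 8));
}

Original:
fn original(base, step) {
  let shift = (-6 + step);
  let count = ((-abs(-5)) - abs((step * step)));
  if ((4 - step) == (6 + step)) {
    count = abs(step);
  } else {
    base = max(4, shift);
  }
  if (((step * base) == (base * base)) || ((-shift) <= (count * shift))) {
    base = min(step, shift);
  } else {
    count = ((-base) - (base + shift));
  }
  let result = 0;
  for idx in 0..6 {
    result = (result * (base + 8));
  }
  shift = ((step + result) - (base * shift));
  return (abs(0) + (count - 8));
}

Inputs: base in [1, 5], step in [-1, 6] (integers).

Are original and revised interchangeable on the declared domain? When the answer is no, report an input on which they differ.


Evaluate both at base=1, step=-1.
original: shift=-7, then count=-6, then ((4 - step) == (6 + step)) is true, then count=1, then (((step * base) == (base * base)) || ((-shift) <= (count * shift))) is false, then count=5, then result=0, then (idx=0), then result=0, then (idx=1), then result=0, then (idx=2), then result=0, then (idx=3), then result=0, then (idx=4), then result=0, then (idx=5), then result=0, then shift=6, then returns -3
revised: count=-6, then shift=-7, then (!(!((4 - step) == (6 + step)))) is true, then base=4, then (!((!(((base * step) + 0) == (base * base))) && (!((-shift) <= (count * shift))))) is true, then base=-7, then result=0, then result=0, then (idx=1), then result=0, then (idx=2), then result=0, then (idx=3), then result=0, then (idx=4), then result=0, then (idx=5), then result=0, then shift=-50, then returns -14
-3 != -14, so the rewrite changes behavior.
verdict: not equivalent; witness: base=1, step=-1


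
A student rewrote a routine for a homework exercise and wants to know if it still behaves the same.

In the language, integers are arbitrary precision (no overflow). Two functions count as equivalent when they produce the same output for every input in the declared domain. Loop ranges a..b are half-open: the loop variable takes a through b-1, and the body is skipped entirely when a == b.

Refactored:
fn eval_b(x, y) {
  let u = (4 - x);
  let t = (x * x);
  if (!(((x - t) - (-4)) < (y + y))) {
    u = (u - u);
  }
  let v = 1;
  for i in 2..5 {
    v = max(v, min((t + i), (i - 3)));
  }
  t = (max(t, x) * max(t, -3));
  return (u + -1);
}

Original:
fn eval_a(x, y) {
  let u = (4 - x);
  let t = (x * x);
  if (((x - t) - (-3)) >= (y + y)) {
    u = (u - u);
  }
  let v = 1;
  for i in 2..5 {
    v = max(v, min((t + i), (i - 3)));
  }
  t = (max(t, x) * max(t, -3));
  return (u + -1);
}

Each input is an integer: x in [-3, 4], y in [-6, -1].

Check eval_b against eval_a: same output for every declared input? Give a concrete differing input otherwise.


Run the pair on x=-3, y=-4.
eval_a: u := 7 | t := 9 | (((x - t) - (-3)) >= (y + y)): false | v := 1 | iter i=2: | v := 1 | iter i=3: | v := 1 | iter i=4: | v := 1 | t := 81 | result 6
eval_b: u := 7 | t := 9 | (!(((x - t) - (-4)) < (y + y))): true | u := 0 | v := 1 | iter i=2: | v := 1 | iter i=3: | v := 1 | iter i=4: | v := 1 | t := 81 | result -1
6 against -1: the behavior changed.
verdict: not equivalent; witness: x=-3, y=-4


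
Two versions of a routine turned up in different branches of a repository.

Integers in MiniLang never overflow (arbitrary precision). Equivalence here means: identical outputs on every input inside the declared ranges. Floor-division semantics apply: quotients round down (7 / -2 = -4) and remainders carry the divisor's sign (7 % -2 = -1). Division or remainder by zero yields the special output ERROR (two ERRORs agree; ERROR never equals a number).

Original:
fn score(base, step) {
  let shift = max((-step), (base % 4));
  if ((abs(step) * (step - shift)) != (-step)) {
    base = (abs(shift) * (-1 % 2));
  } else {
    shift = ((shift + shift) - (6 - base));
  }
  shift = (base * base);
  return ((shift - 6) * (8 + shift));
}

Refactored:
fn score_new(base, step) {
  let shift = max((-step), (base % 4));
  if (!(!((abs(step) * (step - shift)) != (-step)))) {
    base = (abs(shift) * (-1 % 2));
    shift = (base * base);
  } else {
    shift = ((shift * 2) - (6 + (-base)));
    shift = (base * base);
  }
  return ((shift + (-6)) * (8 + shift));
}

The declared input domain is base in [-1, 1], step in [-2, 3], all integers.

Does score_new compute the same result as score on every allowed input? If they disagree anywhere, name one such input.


Reading the diff, among the changes: arithmetic usage differs; and boolean connective usage differs; and constant usage differs; and statement counts differ.
One worked example (base=1, step=0) — score: shift = 1; ((abs(step) * (step - shift)) != (-step)) -> false; shift = -3; shift = 1; return -45; score_new: shift = 1; (!(!((abs(step) * (step - shift)) != (-step)))) -> false; shift = -3; shift = 1; return -45; agreement on -45.
Across all 18 domain points the two functions coincide.
verdict: equivalent


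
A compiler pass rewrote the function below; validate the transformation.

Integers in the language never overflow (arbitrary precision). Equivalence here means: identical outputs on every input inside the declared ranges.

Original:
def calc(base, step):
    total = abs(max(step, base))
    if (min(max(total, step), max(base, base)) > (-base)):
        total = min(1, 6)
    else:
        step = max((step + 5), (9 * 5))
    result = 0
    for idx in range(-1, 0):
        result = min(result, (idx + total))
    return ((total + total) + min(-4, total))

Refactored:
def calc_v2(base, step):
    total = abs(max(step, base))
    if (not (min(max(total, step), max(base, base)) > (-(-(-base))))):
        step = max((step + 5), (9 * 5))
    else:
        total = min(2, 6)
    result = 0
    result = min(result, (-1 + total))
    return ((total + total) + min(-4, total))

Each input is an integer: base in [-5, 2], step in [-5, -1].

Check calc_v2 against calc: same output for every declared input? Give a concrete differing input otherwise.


Evaluate both at base=1, step=-5.
calc: total=1, then (min(max(total, step), max(base, base)) > (-base)) is true, then total=1, then result=0, then (idx=-1), then result=0, then returns -2
calc_v2: total=1, then (not (min(max(total, step), max(base, base)) > (-(-(-base))))) is false, then total=2, then result=0, then result=0, then returns 0
-2 != 0, so the rewrite changes behavior.
verdict: not equivalent; witness: base=1, step=-5


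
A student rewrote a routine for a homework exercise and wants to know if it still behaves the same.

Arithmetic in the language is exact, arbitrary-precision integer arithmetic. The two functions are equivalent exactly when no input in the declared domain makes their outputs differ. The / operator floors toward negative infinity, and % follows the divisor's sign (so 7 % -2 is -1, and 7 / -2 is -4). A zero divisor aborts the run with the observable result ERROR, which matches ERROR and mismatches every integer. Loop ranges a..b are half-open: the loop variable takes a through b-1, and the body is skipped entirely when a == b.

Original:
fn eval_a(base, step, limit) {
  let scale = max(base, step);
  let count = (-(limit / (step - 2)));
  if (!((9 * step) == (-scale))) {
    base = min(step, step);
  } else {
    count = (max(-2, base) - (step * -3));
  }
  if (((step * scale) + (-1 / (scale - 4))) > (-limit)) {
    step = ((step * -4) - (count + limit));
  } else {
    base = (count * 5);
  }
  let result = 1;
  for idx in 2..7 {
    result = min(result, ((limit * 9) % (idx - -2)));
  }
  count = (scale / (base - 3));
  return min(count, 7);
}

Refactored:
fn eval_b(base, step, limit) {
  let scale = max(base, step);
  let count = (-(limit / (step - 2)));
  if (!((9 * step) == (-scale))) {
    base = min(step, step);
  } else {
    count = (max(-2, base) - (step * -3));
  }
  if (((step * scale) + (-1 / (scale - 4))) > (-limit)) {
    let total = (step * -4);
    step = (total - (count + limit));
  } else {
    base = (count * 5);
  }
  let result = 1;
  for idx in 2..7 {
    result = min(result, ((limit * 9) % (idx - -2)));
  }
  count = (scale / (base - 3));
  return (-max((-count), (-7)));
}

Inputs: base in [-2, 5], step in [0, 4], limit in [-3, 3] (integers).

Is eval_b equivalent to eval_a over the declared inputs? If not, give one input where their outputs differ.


Behavior is preserved: although statement counts differ, and local variable names differ, and min/max/abs usage differs, the outputs never diverge.
One worked example (base=4, step=1, limit=-1) — eval_a: scale := 4 | count := -1 | (!((9 * step) == (-scale))): true | base := 1 | divide-by-zero, output ERROR; eval_b: scale := 4 | count := -1 | (!((9 * step) == (-scale))): true | base := 1 | divide-by-zero, output ERROR; agreement on ERROR.
An exhaustive pass over the 280 declared inputs shows identical outputs.
verdict: equivalent


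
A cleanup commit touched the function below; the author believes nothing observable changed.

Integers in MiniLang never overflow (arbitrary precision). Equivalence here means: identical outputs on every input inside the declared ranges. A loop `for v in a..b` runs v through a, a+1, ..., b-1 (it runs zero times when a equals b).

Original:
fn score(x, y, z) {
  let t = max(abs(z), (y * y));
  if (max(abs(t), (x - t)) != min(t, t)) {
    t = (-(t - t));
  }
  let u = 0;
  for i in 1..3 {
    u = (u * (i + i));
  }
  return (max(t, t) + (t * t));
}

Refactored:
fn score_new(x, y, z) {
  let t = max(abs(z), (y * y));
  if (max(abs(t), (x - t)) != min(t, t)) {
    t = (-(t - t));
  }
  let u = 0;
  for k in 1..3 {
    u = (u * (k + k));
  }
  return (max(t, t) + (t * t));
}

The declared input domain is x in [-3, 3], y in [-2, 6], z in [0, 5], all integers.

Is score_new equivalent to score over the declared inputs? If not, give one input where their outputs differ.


Behavior is preserved: although local variable names differ, the outputs never diverge.
Spot check at x=3, y=4, z=5 — score: t becomes 16; next (max(abs(t), (x - t)) != min(t, t)) evaluates to false; next u becomes 0; next at i=1:; next u becomes 0; next at i=2:; next u becomes 0; next final value 272. score_new: t becomes 16; next (max(abs(t), (x - t)) != min(t, t)) evaluates to false; next u becomes 0; next at k=1:; next u becomes 0; next at k=2:; next u becomes 0; next final value 272. Both give 272.
Across all 378 domain points the two functions coincide.
verdict: equivalent
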